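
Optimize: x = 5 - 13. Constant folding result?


5 - 13 = -8 at compile time
Optimized: x = -8


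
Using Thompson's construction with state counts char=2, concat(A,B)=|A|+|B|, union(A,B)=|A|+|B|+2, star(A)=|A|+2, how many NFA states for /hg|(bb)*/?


Syntax tree has 4 char leaf(s), 1 union(s), 1 star(s)
chars contribute 4×2 = 8; each union adds +2; each star adds +2
Total: 8 + 2 + 2 = 12 states


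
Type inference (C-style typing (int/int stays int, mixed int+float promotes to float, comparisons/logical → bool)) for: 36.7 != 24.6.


Operand types: float != float
Rule: comparison yields bool
Result type: bool


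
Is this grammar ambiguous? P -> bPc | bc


balanced b^n…c^n: each string has a unique parse
Unambiguous


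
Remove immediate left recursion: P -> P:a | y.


Left-recursive alternatives: P:a; non-recursive: y
Introduce P': P -> yP', P' -> :aP' | ε


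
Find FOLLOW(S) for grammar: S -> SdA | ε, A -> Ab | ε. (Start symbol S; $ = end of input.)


$ ∈ FOLLOW(S). For each A -> αBβ: add FIRST(β)\{ε} to FOLLOW(B); if β nullable, add FOLLOW(A).
FOLLOW(S) = {$, d}


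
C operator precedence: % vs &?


'%' is multiplicative (level 10); '&' is bitwise AND (level 5)
Higher level binds tighter
'%' has higher precedence than '&'


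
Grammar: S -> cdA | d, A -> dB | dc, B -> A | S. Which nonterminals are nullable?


A nonterminal is nullable iff some alternative derives ε (directly, or every symbol in it is nullable)
Nullable: {}


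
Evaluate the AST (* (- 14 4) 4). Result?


Evaluate inner: (- 14 4) = 10
Evaluate root: (* 10 4) = 40
Result: 40


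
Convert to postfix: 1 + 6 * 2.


* has higher precedence, evaluate 6*2 first
Postfix: 1 6 2 * +


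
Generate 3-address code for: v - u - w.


Break into single-operator statements:
t1 = v - u
t2 = t1 - w


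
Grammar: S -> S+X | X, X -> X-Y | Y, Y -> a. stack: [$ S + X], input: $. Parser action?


handle 'S+X' on top; lookahead ∈ FOLLOW(S) = {+, $}
Action: reduce (S -> S+X)


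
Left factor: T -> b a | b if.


Common prefix: 'b'
Factored: T -> b T', T' -> a | if


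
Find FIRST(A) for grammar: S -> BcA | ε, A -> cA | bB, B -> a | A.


Per alternative of A: FIRST(cA) = {c}; FIRST(bB) = {b}
FIRST(A) = {b, c}


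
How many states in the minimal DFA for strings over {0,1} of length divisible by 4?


Track length mod 4: states 0..3, accept at 0
Minimal DFA: 4 states


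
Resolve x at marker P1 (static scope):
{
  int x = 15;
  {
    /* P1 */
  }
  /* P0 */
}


P1's block does not declare x; resolves to the enclosing declaration at depth 0
x = 15


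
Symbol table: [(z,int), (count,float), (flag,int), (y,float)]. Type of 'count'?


Lookup 'count' → type float


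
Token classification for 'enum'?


Pattern: reserved word
Type: KEYWORD


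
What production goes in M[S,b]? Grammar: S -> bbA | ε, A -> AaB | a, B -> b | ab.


For [S, b]: 'b' ∈ FIRST(bbA)
Entry: S -> bbA


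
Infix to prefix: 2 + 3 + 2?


left-to-right (same/higher precedence on left): tree is (+ (+ 2 3) 2)
Prefix: + + 2 3 2


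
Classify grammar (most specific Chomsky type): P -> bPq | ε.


Single nonterminal LHS, but b^n q^n is not regular
Classification: Type 2 (Context-Free)


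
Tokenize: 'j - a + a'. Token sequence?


Scan left to right, longest-match per lexeme
Tokens: ID(j), OP(-), ID(a), OP(+), ID(a)


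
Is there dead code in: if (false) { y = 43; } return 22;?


condition is constant false, so the whole block is unreachable
Dead: 'if (false) { y = 43; }'


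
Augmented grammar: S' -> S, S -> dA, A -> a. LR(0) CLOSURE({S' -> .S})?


Start: S' -> .S
For each item with dot before a nonterminal B, add B -> .γ for every B-production
Closure: [S' -> .S, S -> .dA]


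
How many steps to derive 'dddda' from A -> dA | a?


Derivation: A => dA => ddA => dddA => ddddA => dddda
Steps: 5


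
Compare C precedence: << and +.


'+' is additive (level 9); '<<' is shift (level 8)
Higher level binds tighter
'+' has higher precedence than '<<'


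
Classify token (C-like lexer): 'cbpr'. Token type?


Pattern: letter/underscore followed by alphanumerics, not a keyword
Type: IDENTIFIER


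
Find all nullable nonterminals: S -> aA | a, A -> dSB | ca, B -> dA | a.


A nonterminal is nullable iff some alternative derives ε (directly, or every symbol in it is nullable)
Nullable: {}


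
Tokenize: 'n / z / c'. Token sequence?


Scan left to right, longest-match per lexeme
Tokens: ID(n), OP(/), ID(z), OP(/), ID(c)


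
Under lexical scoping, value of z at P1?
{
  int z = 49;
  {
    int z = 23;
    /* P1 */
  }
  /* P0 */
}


z declared in the same block as P1
z = 23


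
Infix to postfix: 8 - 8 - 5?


Left to right (same or higher precedence on left)
Postfix: 8 8 - 5 -


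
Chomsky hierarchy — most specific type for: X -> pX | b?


Right-linear: every RHS is a terminal or a terminal followed by one nonterminal
Classification: Type 3 (Regular)


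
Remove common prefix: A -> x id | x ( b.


Common prefix: 'x'
Factored: A -> x A', A' -> id | ( b


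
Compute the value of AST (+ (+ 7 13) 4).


Evaluate inner: (+ 7 13) = 20
Evaluate root: (+ 20 4) = 24
Result: 24


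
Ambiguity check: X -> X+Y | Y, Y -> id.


precedence layered via separate nonterminal Y: deterministic
Unambiguous


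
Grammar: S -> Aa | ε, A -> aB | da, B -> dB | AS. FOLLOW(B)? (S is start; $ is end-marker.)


$ ∈ FOLLOW(S). For each A -> αBβ: add FIRST(β)\{ε} to FOLLOW(B); if β nullable, add FOLLOW(A).
FOLLOW(B) = {a, d}


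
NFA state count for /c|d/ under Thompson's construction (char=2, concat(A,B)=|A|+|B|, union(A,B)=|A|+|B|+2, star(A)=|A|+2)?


Syntax tree has 2 char leaf(s), 1 union(s), 0 star(s)
chars contribute 2×2 = 4; each union adds +2; each star adds +2
Total: 4 + 2 + 0 = 6 states


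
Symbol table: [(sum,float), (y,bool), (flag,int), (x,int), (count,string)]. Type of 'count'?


Lookup 'count' → type string


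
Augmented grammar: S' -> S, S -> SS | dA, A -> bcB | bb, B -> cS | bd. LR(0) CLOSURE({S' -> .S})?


Start: S' -> .S
For each item with dot before a nonterminal B, add B -> .γ for every B-production
Closure: [S' -> .S, S -> .SS, S -> .dA]


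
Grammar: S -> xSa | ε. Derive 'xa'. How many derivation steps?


Derivation: S => xSa => xa
Steps: 2


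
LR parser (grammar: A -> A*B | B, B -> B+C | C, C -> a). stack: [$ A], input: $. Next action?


start symbol A on stack, input exhausted
Action: accept


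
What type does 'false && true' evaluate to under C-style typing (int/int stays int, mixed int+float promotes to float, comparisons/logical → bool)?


Operand types: bool && bool
Rule: logical operators take bool operands and yield bool
Result type: bool


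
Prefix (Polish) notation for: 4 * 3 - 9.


left-to-right (same/higher precedence on left): tree is (- (* 4 3) 9)
Prefix: - * 4 3 9


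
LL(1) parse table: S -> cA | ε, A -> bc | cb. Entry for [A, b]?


For [A, b]: 'b' ∈ FIRST(bc)
Entry: A -> bc


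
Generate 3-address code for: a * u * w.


Break into single-operator statements:
t1 = a * u
t2 = t1 * w


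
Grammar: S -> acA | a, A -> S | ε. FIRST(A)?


Per alternative of A: FIRST(S) = {a}; FIRST(ε) = {ε}
FIRST(A) = {a, ε}


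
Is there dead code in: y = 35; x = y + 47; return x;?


y is read by x's definition; x is returned
No dead code


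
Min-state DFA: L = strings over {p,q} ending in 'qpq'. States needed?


Track the longest suffix of input matching a prefix of 'qpq': 4 classes (prefixes of length 0..3)
Minimal DFA: 4 states


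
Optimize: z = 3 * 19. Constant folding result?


3 * 19 = 57 at compile time
Optimized: z = 57


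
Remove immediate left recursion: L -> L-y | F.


Left-recursive alternatives: L-y; non-recursive: F
Introduce L': L -> FL', L' -> -yL' | ε


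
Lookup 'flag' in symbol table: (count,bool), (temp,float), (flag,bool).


Lookup 'flag' → type bool


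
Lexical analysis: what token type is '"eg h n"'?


Pattern: double-quoted sequence
Type: STRING_LITERAL


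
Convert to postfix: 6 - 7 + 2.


Left to right (same or higher precedence on left)
Postfix: 6 7 - 2 +


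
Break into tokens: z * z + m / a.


Scan left to right, longest-match per lexeme
Tokens: ID(z), OP(*), ID(z), OP(+), ID(m), OP(/), ID(a)


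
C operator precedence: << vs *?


'*' is multiplicative (level 10); '<<' is shift (level 8)
Higher level binds tighter
'*' has higher precedence than '<<'


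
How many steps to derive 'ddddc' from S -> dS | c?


Derivation: S => dS => ddS => dddS => ddddS => ddddc
Steps: 5


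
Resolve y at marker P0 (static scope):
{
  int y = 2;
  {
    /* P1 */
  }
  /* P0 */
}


y declared in the same block as P0
y = 2


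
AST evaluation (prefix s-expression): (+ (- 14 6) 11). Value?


Evaluate inner: (- 14 6) = 8
Evaluate root: (+ 8 11) = 19
Result: 19


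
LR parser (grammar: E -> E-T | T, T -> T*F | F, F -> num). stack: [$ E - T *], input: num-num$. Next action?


no handle; shift 'num'
Action: shift


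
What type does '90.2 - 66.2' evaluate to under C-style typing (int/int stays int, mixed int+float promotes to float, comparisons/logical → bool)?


Operand types: float - float
Rule: mixed int/float promotes to float; int/int stays int
Result type: float


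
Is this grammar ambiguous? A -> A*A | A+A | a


'a*a+a' has two parse trees (no precedence encoded between * and +)
Ambiguous


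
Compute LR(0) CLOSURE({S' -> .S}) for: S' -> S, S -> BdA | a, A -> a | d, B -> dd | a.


Start: S' -> .S
For each item with dot before a nonterminal B, add B -> .γ for every B-production
Closure: [S' -> .S, S -> .BdA, S -> .a, B -> .dd, B -> .a]


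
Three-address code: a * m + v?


Break into single-operator statements:
t1 = a * m
t2 = t1 + v


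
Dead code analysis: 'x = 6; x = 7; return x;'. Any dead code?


first assignment to x is overwritten before any read
Dead: 'x = 6'


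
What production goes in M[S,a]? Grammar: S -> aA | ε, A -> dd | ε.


For [S, a]: 'a' ∈ FIRST(aA)
Entry: S -> aA


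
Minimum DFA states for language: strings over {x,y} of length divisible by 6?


Track length mod 6: states 0..5, accept at 0
Minimal DFA: 6 states


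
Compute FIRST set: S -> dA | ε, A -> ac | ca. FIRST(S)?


Per alternative of S: FIRST(dA) = {d}; FIRST(ε) = {ε}
FIRST(S) = {d, ε}


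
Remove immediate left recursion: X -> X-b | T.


Left-recursive alternatives: X-b; non-recursive: T
Introduce X': X -> TX', X' -> -bX' | ε


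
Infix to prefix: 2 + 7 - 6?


left-to-right (same/higher precedence on left): tree is (- (+ 2 7) 6)
Prefix: - + 2 7 6


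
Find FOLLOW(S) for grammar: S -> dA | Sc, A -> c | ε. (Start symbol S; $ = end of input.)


$ ∈ FOLLOW(S). For each A -> αBβ: add FIRST(β)\{ε} to FOLLOW(B); if β nullable, add FOLLOW(A).
FOLLOW(S) = {$, c}


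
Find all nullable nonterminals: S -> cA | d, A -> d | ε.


A nonterminal is nullable iff some alternative derives ε (directly, or every symbol in it is nullable)
Nullable: {A}


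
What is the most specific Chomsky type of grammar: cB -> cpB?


LHS has context (more than one symbol) and |LHS| ≤ |RHS|
Classification: Type 1 (Context-Sensitive)


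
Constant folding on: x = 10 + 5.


10 + 5 = 15 at compile time
Optimized: x = 15


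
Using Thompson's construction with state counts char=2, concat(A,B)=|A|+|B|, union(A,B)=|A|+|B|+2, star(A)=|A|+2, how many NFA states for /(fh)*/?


Syntax tree has 2 char leaf(s), 0 union(s), 1 star(s)
chars contribute 2×2 = 4; each union adds +2; each star adds +2
Total: 4 + 0 + 2 = 6 states


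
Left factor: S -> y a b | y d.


Common prefix: 'y'
Factored: S -> y S', S' -> a b | d


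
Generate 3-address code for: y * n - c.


Break into single-operator statements:
t1 = y * n
t2 = t1 - c


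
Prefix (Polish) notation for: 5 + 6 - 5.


left-to-right (same/higher precedence on left): tree is (- (+ 5 6) 5)
Prefix: - + 5 6 5


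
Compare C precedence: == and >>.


'>>' is shift (level 8); '==' is equality (level 6)
Higher level binds tighter
'>>' has higher precedence than '=='


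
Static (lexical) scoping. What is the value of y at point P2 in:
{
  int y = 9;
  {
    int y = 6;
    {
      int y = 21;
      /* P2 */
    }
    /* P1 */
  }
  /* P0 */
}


y declared in the same block as P2
y = 21


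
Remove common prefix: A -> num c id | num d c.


Common prefix: 'num'
Factored: A -> num A', A' -> c id | d c


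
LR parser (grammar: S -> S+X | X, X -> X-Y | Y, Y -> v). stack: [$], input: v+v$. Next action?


no handle on stack; shift 'v'
Action: shift


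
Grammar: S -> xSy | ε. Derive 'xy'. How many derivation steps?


Derivation: S => xSy => xy
Steps: 2


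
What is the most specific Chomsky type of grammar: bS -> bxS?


LHS has context (more than one symbol) and |LHS| ≤ |RHS|
Classification: Type 1 (Context-Sensitive)


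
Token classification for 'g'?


Pattern: letter/underscore followed by alphanumerics, not a keyword
Type: IDENTIFIER


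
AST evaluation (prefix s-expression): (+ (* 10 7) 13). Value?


Evaluate inner: (* 10 7) = 70
Evaluate root: (+ 70 13) = 83
Result: 83


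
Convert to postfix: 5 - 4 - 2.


Left to right (same or higher precedence on left)
Postfix: 5 4 - 2 -


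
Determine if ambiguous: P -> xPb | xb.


balanced x^n…b^n: each string has a unique parse
Unambiguous


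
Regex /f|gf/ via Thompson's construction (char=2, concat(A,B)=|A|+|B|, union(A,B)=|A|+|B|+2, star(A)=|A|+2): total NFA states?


Syntax tree has 3 char leaf(s), 1 union(s), 0 star(s)
chars contribute 3×2 = 6; each union adds +2; each star adds +2
Total: 6 + 2 + 0 = 8 states


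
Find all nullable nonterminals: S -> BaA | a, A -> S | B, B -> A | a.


A nonterminal is nullable iff some alternative derives ε (directly, or every symbol in it is nullable)
Nullable: {}


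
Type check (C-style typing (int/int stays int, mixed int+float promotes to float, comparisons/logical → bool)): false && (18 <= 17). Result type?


Operand types: bool && bool
Rule: logical operators take bool operands and yield bool
Result type: bool


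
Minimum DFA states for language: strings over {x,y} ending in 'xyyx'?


Track the longest suffix of input matching a prefix of 'xyyx': 5 classes (prefixes of length 0..4)
Minimal DFA: 5 states


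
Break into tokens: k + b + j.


Scan left to right, longest-match per lexeme
Tokens: ID(k), OP(+), ID(b), OP(+), ID(j)


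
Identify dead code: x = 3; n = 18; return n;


x is assigned but never read
Dead: 'x = 3'


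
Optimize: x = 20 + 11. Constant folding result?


20 + 11 = 31 at compile time
Optimized: x = 31


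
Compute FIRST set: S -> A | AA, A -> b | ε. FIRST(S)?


Per alternative of S: FIRST(A) = {b, ε}; FIRST(AA) = {b, ε}
FIRST(S) = {b, ε}


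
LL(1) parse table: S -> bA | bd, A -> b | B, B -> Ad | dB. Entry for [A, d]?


For [A, d]: 'd' ∈ FIRST(B)
Entry: A -> B


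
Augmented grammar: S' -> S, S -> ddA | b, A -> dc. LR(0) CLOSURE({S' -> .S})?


Start: S' -> .S
For each item with dot before a nonterminal B, add B -> .γ for every B-production
Closure: [S' -> .S, S -> .ddA, S -> .b]


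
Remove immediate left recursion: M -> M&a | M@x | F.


Left-recursive alternatives: M&a, M@x; non-recursive: F
Introduce M': M -> FM', M' -> &aM' | @xM' | ε


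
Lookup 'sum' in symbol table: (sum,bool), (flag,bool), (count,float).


Lookup 'sum' → type bool


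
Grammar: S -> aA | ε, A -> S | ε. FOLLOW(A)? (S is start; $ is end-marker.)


$ ∈ FOLLOW(S). For each A -> αBβ: add FIRST(β)\{ε} to FOLLOW(B); if β nullable, add FOLLOW(A).
FOLLOW(A) = {$}


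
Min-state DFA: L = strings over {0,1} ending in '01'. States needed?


Track the longest suffix of input matching a prefix of '01': 3 classes (prefixes of length 0..2)
Minimal DFA: 3 states


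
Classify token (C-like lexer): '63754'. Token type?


Pattern: digits only
Type: INTEGER_LITERAL


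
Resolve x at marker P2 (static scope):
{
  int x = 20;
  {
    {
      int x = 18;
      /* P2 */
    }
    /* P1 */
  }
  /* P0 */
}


x declared in the same block as P2
x = 18


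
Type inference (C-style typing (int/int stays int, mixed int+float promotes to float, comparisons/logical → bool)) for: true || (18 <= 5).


Operand types: bool || bool
Rule: logical operators take bool operands and yield bool
Result type: bool


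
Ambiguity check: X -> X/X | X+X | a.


'a/a+a' has two parse trees (no precedence encoded between / and +)
Ambiguous


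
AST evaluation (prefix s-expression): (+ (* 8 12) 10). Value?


Evaluate inner: (* 8 12) = 96
Evaluate root: (+ 96 10) = 106
Result: 106


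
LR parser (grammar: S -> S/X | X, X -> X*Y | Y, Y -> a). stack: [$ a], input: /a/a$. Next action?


'a' on top is the handle for Y -> a
Action: reduce (Y -> a)


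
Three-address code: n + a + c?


Break into single-operator statements:
t1 = n + a
t2 = t1 + c


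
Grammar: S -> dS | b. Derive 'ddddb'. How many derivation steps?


Derivation: S => dS => ddS => dddS => ddddS => ddddb
Steps: 5


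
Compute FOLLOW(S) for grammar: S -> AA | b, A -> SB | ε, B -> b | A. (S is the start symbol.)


$ ∈ FOLLOW(S). For each A -> αBβ: add FIRST(β)\{ε} to FOLLOW(B); if β nullable, add FOLLOW(A).
FOLLOW(S) = {$, b}


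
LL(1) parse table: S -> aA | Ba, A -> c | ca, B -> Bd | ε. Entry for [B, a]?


For [B, a]: ε is nullable and 'a' ∈ FOLLOW(B)
Entry: B -> ε


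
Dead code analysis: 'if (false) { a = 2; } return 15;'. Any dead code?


condition is constant false, so the whole block is unreachable
Dead: 'if (false) { a = 2; }'


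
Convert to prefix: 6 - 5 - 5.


left-to-right (same/higher precedence on left): tree is (- (- 6 5) 5)
Prefix: - - 6 5 5


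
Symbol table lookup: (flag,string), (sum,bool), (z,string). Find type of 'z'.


Lookup 'z' → type string


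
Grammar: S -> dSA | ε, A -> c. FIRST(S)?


Per alternative of S: FIRST(dSA) = {d}; FIRST(ε) = {ε}
FIRST(S) = {d, ε}


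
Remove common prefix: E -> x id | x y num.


Common prefix: 'x'
Factored: E -> x E', E' -> id | y num


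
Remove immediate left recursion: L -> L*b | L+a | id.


Left-recursive alternatives: L*b, L+a; non-recursive: id
Introduce L': L -> idL', L' -> *bL' | +aL' | ε


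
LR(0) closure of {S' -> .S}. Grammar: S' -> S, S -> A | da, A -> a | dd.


Start: S' -> .S
For each item with dot before a nonterminal B, add B -> .γ for every B-production
Closure: [S' -> .S, S -> .A, S -> .da, A -> .a, A -> .dd]


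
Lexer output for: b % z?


Scan left to right, longest-match per lexeme
Tokens: ID(b), OP(%), ID(z)


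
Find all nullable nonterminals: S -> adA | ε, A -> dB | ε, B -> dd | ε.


A nonterminal is nullable iff some alternative derives ε (directly, or every symbol in it is nullable)
Nullable: {A, B, S}


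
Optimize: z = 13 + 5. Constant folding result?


13 + 5 = 18 at compile time
Optimized: z = 18


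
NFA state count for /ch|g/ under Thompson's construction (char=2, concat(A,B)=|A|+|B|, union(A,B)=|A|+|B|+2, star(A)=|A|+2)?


Syntax tree has 3 char leaf(s), 1 union(s), 0 star(s)
chars contribute 3×2 = 6; each union adds +2; each star adds +2
Total: 6 + 2 + 0 = 8 states


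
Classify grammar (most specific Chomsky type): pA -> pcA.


LHS has context (more than one symbol) and |LHS| ≤ |RHS|
Classification: Type 1 (Context-Sensitive)


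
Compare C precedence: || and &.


'&' is bitwise AND (level 5); '||' is logical OR (level 1)
Higher level binds tighter
'&' has higher precedence than '||'


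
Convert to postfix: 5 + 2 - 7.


Left to right (same or higher precedence on left)
Postfix: 5 2 + 7 -


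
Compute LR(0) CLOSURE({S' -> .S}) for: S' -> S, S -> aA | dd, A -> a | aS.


Start: S' -> .S
For each item with dot before a nonterminal B, add B -> .γ for every B-production
Closure: [S' -> .S, S -> .aA, S -> .dd]


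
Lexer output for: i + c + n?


Scan left to right, longest-match per lexeme
Tokens: ID(i), OP(+), ID(c), OP(+), ID(n)


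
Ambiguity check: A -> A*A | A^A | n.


'n*n^n' has two parse trees (no precedence encoded between * and ^)
Ambiguous


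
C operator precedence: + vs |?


'+' is additive (level 9); '|' is bitwise OR (level 3)
Higher level binds tighter
'+' has higher precedence than '|'


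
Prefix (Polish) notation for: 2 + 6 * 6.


'*' binds tighter: tree is (+ 2 (* 6 6))
Prefix: + 2 * 6 6


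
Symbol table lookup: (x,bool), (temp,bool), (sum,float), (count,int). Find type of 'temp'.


Lookup 'temp' → type bool


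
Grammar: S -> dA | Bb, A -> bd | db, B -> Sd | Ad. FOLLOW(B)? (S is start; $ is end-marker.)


$ ∈ FOLLOW(S). For each A -> αBβ: add FIRST(β)\{ε} to FOLLOW(B); if β nullable, add FOLLOW(A).
FOLLOW(B) = {b}


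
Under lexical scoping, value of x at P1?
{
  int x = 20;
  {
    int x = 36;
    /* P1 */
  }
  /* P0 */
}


x declared in the same block as P1
x = 36


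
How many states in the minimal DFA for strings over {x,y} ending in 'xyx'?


Track the longest suffix of input matching a prefix of 'xyx': 4 classes (prefixes of length 0..3)
Minimal DFA: 4 states


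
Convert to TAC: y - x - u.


Break into single-operator statements:
t1 = y - x
t2 = t1 - u


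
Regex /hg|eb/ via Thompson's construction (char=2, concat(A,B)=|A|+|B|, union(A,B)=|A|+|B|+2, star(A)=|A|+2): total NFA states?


Syntax tree has 4 char leaf(s), 1 union(s), 0 star(s)
chars contribute 4×2 = 8; each union adds +2; each star adds +2
Total: 8 + 2 + 0 = 10 states


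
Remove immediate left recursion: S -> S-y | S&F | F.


Left-recursive alternatives: S-y, S&F; non-recursive: F
Introduce S': S -> FS', S' -> -yS' | &FS' | ε


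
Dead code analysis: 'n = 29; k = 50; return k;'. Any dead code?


n is assigned but never read
Dead: 'n = 29'


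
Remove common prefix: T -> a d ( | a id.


Common prefix: 'a'
Factored: T -> a T', T' -> d ( | id


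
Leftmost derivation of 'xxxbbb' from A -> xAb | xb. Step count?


Derivation: A => xAb => xxAbb => xxxbbb
Steps: 3


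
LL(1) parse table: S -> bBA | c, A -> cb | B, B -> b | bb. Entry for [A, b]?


For [A, b]: 'b' ∈ FIRST(B)
Entry: A -> B


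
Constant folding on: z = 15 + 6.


15 + 6 = 21 at compile time
Optimized: z = 21


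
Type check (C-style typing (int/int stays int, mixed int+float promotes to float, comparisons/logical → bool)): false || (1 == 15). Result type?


Operand types: bool || bool
Rule: logical operators take bool operands and yield bool
Result type: bool


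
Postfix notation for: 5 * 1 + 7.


Left to right (same or higher precedence on left)
Postfix: 5 1 * 7 +


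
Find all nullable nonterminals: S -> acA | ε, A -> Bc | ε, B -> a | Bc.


A nonterminal is nullable iff some alternative derives ε (directly, or every symbol in it is nullable)
Nullable: {A, S}


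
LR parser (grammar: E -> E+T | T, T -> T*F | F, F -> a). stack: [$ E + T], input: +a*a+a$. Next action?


handle 'E+T' on top; lookahead ∈ FOLLOW(E) = {+, $}
Action: reduce (E -> E+T)


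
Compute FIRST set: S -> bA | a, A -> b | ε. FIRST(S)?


Per alternative of S: FIRST(bA) = {b}; FIRST(a) = {a}
FIRST(S) = {a, b}


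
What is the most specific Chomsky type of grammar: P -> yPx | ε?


Single nonterminal LHS, but y^n x^n is not regular
Classification: Type 2 (Context-Free)


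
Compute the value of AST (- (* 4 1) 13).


Evaluate inner: (* 4 1) = 4
Evaluate root: (- 4 13) = -9
Result: -9


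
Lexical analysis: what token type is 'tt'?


Pattern: letter/underscore followed by alphanumerics, not a keyword
Type: IDENTIFIER


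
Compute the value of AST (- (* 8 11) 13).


Evaluate inner: (* 8 11) = 88
Evaluate root: (- 88 13) = 75
Result: 75


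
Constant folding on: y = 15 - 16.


15 - 16 = -1 at compile time
Optimized: y = -1


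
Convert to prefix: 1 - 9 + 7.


left-to-right (same/higher precedence on left): tree is (+ (- 1 9) 7)
Prefix: + - 1 9 7


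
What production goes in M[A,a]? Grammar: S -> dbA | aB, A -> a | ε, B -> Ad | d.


For [A, a]: 'a' ∈ FIRST(a)
Entry: A -> a


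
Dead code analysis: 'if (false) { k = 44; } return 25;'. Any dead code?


condition is constant false, so the whole block is unreachable
Dead: 'if (false) { k = 44; }'


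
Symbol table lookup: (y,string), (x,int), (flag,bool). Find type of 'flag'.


Lookup 'flag' → type bool


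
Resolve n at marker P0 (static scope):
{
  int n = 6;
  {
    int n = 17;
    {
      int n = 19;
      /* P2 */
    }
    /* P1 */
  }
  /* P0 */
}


n declared in the same block as P0
n = 6


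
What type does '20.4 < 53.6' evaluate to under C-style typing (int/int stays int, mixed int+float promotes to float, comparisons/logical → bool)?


Operand types: float < float
Rule: comparison yields bool
Result type: bool


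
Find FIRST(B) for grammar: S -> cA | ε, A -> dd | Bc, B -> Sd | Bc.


Per alternative of B: FIRST(Sd) = {c, d}; FIRST(Bc) = {c, d}
FIRST(B) = {c, d}


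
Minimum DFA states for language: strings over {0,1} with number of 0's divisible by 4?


Track (count of 0) mod 4: states 0..3, accept at 0
Minimal DFA: 4 states


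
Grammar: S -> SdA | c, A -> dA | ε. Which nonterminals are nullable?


A nonterminal is nullable iff some alternative derives ε (directly, or every symbol in it is nullable)
Nullable: {A}


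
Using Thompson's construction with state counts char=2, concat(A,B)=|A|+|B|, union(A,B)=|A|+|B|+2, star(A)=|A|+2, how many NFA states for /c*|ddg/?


Syntax tree has 4 char leaf(s), 1 union(s), 1 star(s)
chars contribute 4×2 = 8; each union adds +2; each star adds +2
Total: 8 + 2 + 2 = 12 states


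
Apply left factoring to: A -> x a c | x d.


Common prefix: 'x'
Factored: A -> x A', A' -> a c | d


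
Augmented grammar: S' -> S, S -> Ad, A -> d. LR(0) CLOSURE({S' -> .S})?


Start: S' -> .S
For each item with dot before a nonterminal B, add B -> .γ for every B-production
Closure: [S' -> .S, S -> .Ad, A -> .d]


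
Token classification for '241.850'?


Pattern: digits with a decimal point
Type: FLOAT_LITERAL


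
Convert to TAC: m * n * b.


Break into single-operator statements:
t1 = m * n
t2 = t1 * b


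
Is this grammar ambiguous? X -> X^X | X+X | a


'a^a+a' has two parse trees (no precedence encoded between ^ and +)
Ambiguous


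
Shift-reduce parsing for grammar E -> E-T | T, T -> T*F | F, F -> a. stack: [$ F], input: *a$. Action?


'F' (not preceded by T*) is the handle for T -> F
Action: reduce (T -> F)


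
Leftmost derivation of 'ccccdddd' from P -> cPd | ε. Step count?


Derivation: P => cPd => ccPdd => cccPddd => ccccPdddd => ccccdddd
Steps: 5


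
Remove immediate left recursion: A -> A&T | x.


Left-recursive alternatives: A&T; non-recursive: x
Introduce A': A -> xA', A' -> &TA' | ε


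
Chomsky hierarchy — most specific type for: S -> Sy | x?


Left-linear: every RHS is a terminal or one nonterminal followed by a terminal
Classification: Type 3 (Regular)


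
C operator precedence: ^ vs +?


'+' is additive (level 9); '^' is bitwise XOR (level 4)
Higher level binds tighter
'+' has higher precedence than '^'


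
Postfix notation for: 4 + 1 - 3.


Left to right (same or higher precedence on left)
Postfix: 4 1 + 3 -


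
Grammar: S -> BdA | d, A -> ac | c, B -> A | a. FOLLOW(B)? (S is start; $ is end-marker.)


$ ∈ FOLLOW(S). For each A -> αBβ: add FIRST(β)\{ε} to FOLLOW(B); if β nullable, add FOLLOW(A).
FOLLOW(B) = {d}


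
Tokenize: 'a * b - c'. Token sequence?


Scan left to right, longest-match per lexeme
Tokens: ID(a), OP(*), ID(b), OP(-), ID(c)


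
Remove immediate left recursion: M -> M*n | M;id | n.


Left-recursive alternatives: M*n, M;id; non-recursive: n
Introduce M': M -> nM', M' -> *nM' | ;idM' | ε


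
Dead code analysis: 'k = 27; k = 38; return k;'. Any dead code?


first assignment to k is overwritten before any read
Dead: 'k = 27'


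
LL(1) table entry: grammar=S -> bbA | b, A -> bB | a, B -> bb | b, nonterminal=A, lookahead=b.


For [A, b]: 'b' ∈ FIRST(bB)
Entry: A -> bB


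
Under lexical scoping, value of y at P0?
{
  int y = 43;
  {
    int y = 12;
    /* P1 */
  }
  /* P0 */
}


y declared in the same block as P0
y = 43


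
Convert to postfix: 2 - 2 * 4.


* has higher precedence, evaluate 2*4 first
Postfix: 2 2 4 * -


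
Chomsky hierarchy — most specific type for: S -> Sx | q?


Left-linear: every RHS is a terminal or one nonterminal followed by a terminal
Classification: Type 3 (Regular)


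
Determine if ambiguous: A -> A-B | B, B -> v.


precedence layered via separate nonterminal B: deterministic
Unambiguous


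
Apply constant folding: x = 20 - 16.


20 - 16 = 4 at compile time
Optimized: x = 4


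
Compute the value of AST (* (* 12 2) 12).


Evaluate inner: (* 12 2) = 24
Evaluate root: (* 24 12) = 288
Result: 288


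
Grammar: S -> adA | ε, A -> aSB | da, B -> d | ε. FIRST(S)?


Per alternative of S: FIRST(adA) = {a}; FIRST(ε) = {ε}
FIRST(S) = {a, ε}


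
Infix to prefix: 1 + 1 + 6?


left-to-right (same/higher precedence on left): tree is (+ (+ 1 1) 6)
Prefix: + + 1 1 6


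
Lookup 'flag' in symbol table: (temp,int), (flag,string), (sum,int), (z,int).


Lookup 'flag' → type string


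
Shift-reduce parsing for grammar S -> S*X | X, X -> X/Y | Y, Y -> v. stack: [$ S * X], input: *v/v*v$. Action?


handle 'S*X' on top; lookahead ∈ FOLLOW(S) = {*, $}
Action: reduce (S -> S*X)


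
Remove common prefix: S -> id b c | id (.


Common prefix: 'id'
Factored: S -> id S', S' -> b c | (


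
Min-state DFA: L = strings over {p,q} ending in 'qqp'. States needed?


Track the longest suffix of input matching a prefix of 'qqp': 4 classes (prefixes of length 0..3)
Minimal DFA: 4 states


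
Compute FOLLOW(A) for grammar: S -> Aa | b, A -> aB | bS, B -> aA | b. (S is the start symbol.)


$ ∈ FOLLOW(S). For each A -> αBβ: add FIRST(β)\{ε} to FOLLOW(B); if β nullable, add FOLLOW(A).
FOLLOW(A) = {a}


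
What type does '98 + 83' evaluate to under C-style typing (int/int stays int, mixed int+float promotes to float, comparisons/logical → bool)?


Operand types: int + int
Rule: mixed int/float promotes to float; int/int stays int
Result type: int


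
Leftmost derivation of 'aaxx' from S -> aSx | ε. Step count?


Derivation: S => aSx => aaSxx => aaxx
Steps: 3


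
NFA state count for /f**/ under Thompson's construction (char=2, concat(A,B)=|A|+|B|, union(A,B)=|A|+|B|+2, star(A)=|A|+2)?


Syntax tree has 1 char leaf(s), 0 union(s), 2 star(s)
chars contribute 1×2 = 2; each union adds +2; each star adds +2
Total: 2 + 0 + 4 = 6 states


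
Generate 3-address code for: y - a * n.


Break into single-operator statements:
t1 = a * n
t2 = y - t1


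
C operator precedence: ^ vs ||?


'^' is bitwise XOR (level 4); '||' is logical OR (level 1)
Higher level binds tighter
'^' has higher precedence than '||'


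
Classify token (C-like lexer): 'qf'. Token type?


Pattern: letter/underscore followed by alphanumerics, not a keyword
Type: IDENTIFIER


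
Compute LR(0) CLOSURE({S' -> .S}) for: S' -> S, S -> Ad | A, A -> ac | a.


Start: S' -> .S
For each item with dot before a nonterminal B, add B -> .γ for every B-production
Closure: [S' -> .S, S -> .Ad, S -> .A, A -> .ac, A -> .a]


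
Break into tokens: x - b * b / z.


Scan left to right, longest-match per lexeme
Tokens: ID(x), OP(-), ID(b), OP(*), ID(b), OP(/), ID(z)


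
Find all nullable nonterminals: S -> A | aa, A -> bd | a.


A nonterminal is nullable iff some alternative derives ε (directly, or every symbol in it is nullable)
Nullable: {}


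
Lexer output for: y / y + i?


Scan left to right, longest-match per lexeme
Tokens: ID(y), OP(/), ID(y), OP(+), ID(i)


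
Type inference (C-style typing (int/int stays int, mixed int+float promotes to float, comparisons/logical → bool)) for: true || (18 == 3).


Operand types: bool || bool
Rule: logical operators take bool operands and yield bool
Result type: bool


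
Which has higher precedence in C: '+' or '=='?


'+' is additive (level 9); '==' is equality (level 6)
Higher level binds tighter
'+' has higher precedence than '=='


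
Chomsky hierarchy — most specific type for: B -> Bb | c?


Left-linear: every RHS is a terminal or one nonterminal followed by a terminal
Classification: Type 3 (Regular)


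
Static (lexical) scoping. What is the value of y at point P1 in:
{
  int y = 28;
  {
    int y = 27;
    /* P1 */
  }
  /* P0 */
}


y declared in the same block as P1
y = 27


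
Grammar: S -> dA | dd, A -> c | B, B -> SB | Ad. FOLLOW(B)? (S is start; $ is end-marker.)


$ ∈ FOLLOW(S). For each A -> αBβ: add FIRST(β)\{ε} to FOLLOW(B); if β nullable, add FOLLOW(A).
FOLLOW(B) = {$, c, d}


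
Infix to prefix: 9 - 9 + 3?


left-to-right (same/higher precedence on left): tree is (+ (- 9 9) 3)
Prefix: + - 9 9 3


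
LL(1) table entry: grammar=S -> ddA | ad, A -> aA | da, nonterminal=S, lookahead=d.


For [S, d]: 'd' ∈ FIRST(ddA)
Entry: S -> ddA


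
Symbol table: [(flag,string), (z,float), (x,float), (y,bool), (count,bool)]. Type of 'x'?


Lookup 'x' → type float


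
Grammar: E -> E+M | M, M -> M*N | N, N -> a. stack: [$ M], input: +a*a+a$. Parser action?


lookahead ∉ {*} so M won't extend; reduce E -> M
Action: reduce (E -> M)


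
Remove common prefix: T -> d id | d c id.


Common prefix: 'd'
Factored: T -> d T', T' -> id | c id


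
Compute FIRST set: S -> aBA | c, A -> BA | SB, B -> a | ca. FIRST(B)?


Per alternative of B: FIRST(a) = {a}; FIRST(ca) = {c}
FIRST(B) = {a, c}


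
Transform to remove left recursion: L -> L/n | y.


Left-recursive alternatives: L/n; non-recursive: y
Introduce L': L -> yL', L' -> /nL' | ε


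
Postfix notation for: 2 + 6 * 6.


* has higher precedence, evaluate 6*6 first
Postfix: 2 6 6 * +


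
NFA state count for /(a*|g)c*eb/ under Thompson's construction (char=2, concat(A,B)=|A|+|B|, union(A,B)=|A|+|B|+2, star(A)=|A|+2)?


Syntax tree has 5 char leaf(s), 1 union(s), 2 star(s)
chars contribute 5×2 = 10; each union adds +2; each star adds +2
Total: 10 + 2 + 4 = 16 states


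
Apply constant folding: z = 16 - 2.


16 - 2 = 14 at compile time
Optimized: z = 14


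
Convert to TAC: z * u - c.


Break into single-operator statements:
t1 = z * u
t2 = t1 - c


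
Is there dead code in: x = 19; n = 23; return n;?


x is assigned but never read
Dead: 'x = 19'


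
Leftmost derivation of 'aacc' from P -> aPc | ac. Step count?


Derivation: P => aPc => aacc
Steps: 2


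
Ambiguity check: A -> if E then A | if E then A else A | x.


dangling else: 'if E then if E then x else x' parses two ways
Ambiguous


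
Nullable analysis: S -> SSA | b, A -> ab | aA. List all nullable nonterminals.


A nonterminal is nullable iff some alternative derives ε (directly, or every symbol in it is nullable)
Nullable: {}


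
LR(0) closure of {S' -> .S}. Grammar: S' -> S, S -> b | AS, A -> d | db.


Start: S' -> .S
For each item with dot before a nonterminal B, add B -> .γ for every B-production
Closure: [S' -> .S, S -> .b, S -> .AS, A -> .d, A -> .db]


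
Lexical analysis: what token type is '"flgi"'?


Pattern: double-quoted sequence
Type: STRING_LITERAL


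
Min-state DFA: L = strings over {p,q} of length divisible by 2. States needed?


Track length mod 2: states 0..1, accept at 0
Minimal DFA: 2 states


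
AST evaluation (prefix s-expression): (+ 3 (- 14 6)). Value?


Evaluate inner: (- 14 6) = 8
Evaluate root: (+ 3 8) = 11
Result: 11


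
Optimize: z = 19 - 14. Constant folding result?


19 - 14 = 5 at compile time
Optimized: z = 5


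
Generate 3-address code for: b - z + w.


Break into single-operator statements:
t1 = b - z
t2 = t1 + w


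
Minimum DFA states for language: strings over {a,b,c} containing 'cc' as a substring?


KMP-style automaton: 2 progress states + 1 absorbing accept = 3
Minimal DFA: 3 states


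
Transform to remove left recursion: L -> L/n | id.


Left-recursive alternatives: L/n; non-recursive: id
Introduce L': L -> idL', L' -> /nL' | ε


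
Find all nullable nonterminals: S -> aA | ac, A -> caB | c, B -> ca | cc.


A nonterminal is nullable iff some alternative derives ε (directly, or every symbol in it is nullable)
Nullable: {}


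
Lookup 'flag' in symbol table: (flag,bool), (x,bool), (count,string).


Lookup 'flag' → type bool


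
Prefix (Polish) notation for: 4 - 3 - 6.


left-to-right (same/higher precedence on left): tree is (- (- 4 3) 6)
Prefix: - - 4 3 6


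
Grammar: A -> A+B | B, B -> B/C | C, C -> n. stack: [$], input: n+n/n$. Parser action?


no handle on stack; shift 'n'
Action: shift


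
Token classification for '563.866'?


Pattern: digits with a decimal point
Type: FLOAT_LITERAL


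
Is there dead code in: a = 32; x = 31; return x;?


a is assigned but never read
Dead: 'a = 32'


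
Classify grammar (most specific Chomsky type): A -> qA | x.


Right-linear: every RHS is a terminal or a terminal followed by one nonterminal
Classification: Type 3 (Regular)


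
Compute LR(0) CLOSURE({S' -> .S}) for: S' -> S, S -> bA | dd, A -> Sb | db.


Start: S' -> .S
For each item with dot before a nonterminal B, add B -> .γ for every B-production
Closure: [S' -> .S, S -> .bA, S -> .dd]


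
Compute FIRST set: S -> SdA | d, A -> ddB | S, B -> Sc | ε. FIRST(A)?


Per alternative of A: FIRST(ddB) = {d}; FIRST(S) = {d}
FIRST(A) = {d}


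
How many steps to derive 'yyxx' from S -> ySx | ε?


Derivation: S => ySx => yySxx => yyxx
Steps: 3


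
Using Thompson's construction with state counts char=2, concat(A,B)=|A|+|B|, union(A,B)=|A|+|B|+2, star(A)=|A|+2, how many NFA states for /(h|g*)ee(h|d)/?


Syntax tree has 6 char leaf(s), 2 union(s), 1 star(s)
chars contribute 6×2 = 12; each union adds +2; each star adds +2
Total: 12 + 4 + 2 = 18 states


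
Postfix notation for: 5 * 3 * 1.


Left to right (same or higher precedence on left)
Postfix: 5 3 * 1 *


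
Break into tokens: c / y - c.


Scan left to right, longest-match per lexeme
Tokens: ID(c), OP(/), ID(y), OP(-), ID(c)


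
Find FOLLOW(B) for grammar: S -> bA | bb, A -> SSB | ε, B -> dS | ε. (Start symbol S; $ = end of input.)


$ ∈ FOLLOW(S). For each A -> αBβ: add FIRST(β)\{ε} to FOLLOW(B); if β nullable, add FOLLOW(A).
FOLLOW(B) = {$, b, d}


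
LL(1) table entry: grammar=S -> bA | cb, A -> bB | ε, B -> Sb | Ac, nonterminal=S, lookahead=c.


For [S, c]: 'c' ∈ FIRST(cb)
Entry: S -> cb


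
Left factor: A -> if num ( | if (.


Common prefix: 'if'
Factored: A -> if A', A' -> num ( | (


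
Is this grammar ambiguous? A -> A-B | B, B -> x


precedence layered via separate nonterminal B: deterministic
Unambiguous
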